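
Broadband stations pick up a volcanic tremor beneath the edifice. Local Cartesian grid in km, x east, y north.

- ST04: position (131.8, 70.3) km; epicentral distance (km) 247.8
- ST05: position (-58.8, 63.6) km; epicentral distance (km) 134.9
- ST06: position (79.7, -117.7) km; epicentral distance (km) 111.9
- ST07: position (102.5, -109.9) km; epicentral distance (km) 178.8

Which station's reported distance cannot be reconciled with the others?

Solve using three stations at a time. Using ST04, ST05, ST07 (subtract circle equations pairwise → linear system) gives (x, y) ≈ (-72.0, -70.7).
Distances from that point to each station vs reported:
  ST04: calculated 247.8 vs reported 247.8 → residual 0.0 km
  ST05: calculated 135.0 vs reported 134.9 → residual 0.1 km
  ST06: calculated 158.8 vs reported 111.9 → residual 46.9 km
  ST07: calculated 178.8 vs reported 178.8 → residual 0.0 km
ST04, ST05, ST07 are mutually consistent (residuals ≈ 0); ST06 is off by 46.9 km.

ST06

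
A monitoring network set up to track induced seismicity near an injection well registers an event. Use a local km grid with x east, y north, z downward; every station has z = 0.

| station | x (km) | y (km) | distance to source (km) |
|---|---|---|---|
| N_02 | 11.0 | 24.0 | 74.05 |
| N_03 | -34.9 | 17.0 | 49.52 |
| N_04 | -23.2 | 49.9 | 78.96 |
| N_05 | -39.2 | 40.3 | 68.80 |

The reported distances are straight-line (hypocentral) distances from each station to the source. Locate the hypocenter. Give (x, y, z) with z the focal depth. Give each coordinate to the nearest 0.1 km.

Each station gives a sphere (x−x_i)² + (y−y_i)² + z² = d_i² (stations at z=0).
Subtracting the N_02 sphere from N_03 and N_04: z² cancels, leaving linear equations in x and y:
-91.8 x − 14.0 y = 3841.18
-68.4 x + 51.8 y = 1579.97
Solving: x ≈ -38.701, y ≈ -20.602 km (keep extra digits for the depth step; rounded: -38.7, -20.6).
Then from the N_02 sphere: z² = 74.05² − (x − 11.0)² − (y − 24.0)² with x = -38.701, y = -20.602, so z ≈ 31.998 ≈ 32.0 km.

(-38.7, -20.6, 32.0)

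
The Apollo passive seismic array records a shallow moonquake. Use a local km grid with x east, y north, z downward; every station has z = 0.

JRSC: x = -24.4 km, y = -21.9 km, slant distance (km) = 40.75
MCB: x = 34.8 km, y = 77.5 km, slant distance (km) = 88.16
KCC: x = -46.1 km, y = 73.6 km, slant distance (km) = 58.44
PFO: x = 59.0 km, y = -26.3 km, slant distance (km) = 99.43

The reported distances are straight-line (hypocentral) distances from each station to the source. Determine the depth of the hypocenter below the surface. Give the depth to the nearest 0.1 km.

Each station gives a sphere (x−x_i)² + (y−y_i)² + z² = d_i² (stations at z=0).
Subtracting the JRSC sphere from MCB and KCC: z² cancels, leaving linear equations in x and y:
118.4 x + 198.8 y = 30.70
-43.4 x + 191.0 y = 4712.53
Solving: x ≈ -29.799, y ≈ 17.902 km (keep extra digits for the depth step; rounded: -29.8, 17.9).
Then from the JRSC sphere: z² = 40.75² − (x + 24.4)² − (y + 21.9)² with x = -29.799, y = 17.902, so z ≈ 6.871 ≈ 6.9 km.
Check against PFO (with the unrounded solution): distance 99.43 ≈ 99.43 km. ✓

6.9 km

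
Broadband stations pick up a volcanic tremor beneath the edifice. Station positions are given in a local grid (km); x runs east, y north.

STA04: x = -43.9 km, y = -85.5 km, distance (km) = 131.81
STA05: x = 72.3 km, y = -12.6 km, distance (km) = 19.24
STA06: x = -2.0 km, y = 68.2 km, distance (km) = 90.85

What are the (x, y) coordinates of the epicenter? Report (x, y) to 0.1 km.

Circle about each station: (x + 43.9)² + (y + 85.5)² = 131.81²; (x − 72.3)² + (y + 12.6)² = 19.24²; (x + 2.0)² + (y − 68.2)² = 90.85².
Subtracting pairs of circle equations eliminates x²+y² and gives linear equations (the radical axes):
232.4 x + 145.8 y = 13152.29
83.8 x + 307.4 y = 4537.93
Solving the 2×2 system: x ≈ 57.1, y ≈ -0.8 km.

57.1 km east, -0.8 km north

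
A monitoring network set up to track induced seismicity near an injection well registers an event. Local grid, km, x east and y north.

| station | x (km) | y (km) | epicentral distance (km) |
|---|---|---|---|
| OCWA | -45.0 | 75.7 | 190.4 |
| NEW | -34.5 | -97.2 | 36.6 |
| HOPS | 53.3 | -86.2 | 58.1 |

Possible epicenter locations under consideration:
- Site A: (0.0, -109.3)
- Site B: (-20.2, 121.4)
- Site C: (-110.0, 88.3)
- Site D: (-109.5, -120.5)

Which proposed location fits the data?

For each candidate, compare |candidate − station| to the reported distance:
Site A: residuals OCWA 0.0, NEW 0.0, HOPS 0.0 → max 0.0 km
Site B: residuals OCWA 138.4, NEW 182.5, HOPS 162.1 → max 182.5 km
Site C: residuals OCWA 124.2, NEW 163.7, HOPS 180.9 → max 180.9 km
Site D: residuals OCWA 16.1, NEW 41.9, HOPS 108.3 → max 108.3 km
Only Site A has all residuals ≈ 0.

Site A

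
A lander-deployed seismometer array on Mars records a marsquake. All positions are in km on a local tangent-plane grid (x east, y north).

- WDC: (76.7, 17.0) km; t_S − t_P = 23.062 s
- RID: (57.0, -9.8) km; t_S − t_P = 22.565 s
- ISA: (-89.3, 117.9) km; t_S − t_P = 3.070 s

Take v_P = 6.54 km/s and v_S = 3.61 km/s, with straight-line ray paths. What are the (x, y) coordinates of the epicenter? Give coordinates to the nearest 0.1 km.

(-92.7, 93.4)

Distance from S−P lag: d = Δt · v_P v_S / (v_P − v_S) = Δt · (6.54·3.61)/(6.54−3.61) ≈ 8.0578·Δt.
So d_WDC = 185.83, d_RID = 181.82, d_ISA = 24.74 km.
Circle about each station: (x − 76.7)² + (y − 17.0)² = 185.83²; (x − 57.0)² + (y + 9.8)² = 181.82²; (x + 89.3)² + (y − 117.9)² = 24.74².
Subtracting the WDC equation from the RID and ISA equations removes the quadratic terms:
-39.4 x − 53.6 y = -1352.57
-332.0 x + 201.8 y = 49623.73
Solving the 2×2 system: x ≈ -92.7, y ≈ 93.4 km.
Check against WDC (with the unrounded x, y): √((x − 76.7)²+(y − 17.0)²) = 185.83 ≈ 185.83 km. ✓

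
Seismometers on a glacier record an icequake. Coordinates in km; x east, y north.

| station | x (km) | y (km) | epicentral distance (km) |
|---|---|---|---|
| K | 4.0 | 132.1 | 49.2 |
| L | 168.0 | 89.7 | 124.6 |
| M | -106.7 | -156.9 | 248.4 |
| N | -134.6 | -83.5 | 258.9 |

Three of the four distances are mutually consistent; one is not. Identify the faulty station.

M

Solve using three stations at a time. Using K, L, N (subtract circle equations pairwise → linear system) gives (x, y) ≈ (44.2, 103.7).
Distances from that point to each station vs reported:
  K: calculated 49.2 vs reported 49.2 → residual 0.0 km
  L: calculated 124.6 vs reported 124.6 → residual 0.0 km
  M: calculated 301.2 vs reported 248.4 → residual 52.8 km
  N: calculated 258.9 vs reported 258.9 → residual 0.0 km
K, L, N are mutually consistent (residuals ≈ 0); M is off by 52.8 km.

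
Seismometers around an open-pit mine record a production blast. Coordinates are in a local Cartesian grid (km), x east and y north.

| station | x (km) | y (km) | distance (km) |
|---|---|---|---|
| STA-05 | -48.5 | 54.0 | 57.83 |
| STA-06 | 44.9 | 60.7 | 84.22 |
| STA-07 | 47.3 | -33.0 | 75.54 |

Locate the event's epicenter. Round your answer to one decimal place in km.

(-18.1, 4.8)

Circle about each station: (x + 48.5)² + (y − 54.0)² = 57.83²; (x − 44.9)² + (y − 60.7)² = 84.22²; (x − 47.3)² + (y + 33.0)² = 75.54².
Subtracting the STA-05 equation from the STA-06 and STA-07 equations removes the quadratic terms:
186.8 x + 13.4 y = -3316.45
191.6 x − 174.0 y = -4303.94
Solving the 2×2 system: x ≈ -18.1, y ≈ 4.8 km.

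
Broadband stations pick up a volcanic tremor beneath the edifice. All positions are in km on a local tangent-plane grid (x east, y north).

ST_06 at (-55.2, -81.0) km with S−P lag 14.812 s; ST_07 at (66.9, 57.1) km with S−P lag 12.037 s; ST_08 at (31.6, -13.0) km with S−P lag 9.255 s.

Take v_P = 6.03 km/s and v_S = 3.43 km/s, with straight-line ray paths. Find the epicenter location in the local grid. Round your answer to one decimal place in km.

Distance from S−P lag: d = Δt · v_P v_S / (v_P − v_S) = Δt · (6.03·3.43)/(6.03−3.43) ≈ 7.9550·Δt.
So d_ST_06 = 117.83, d_ST_07 = 95.75, d_ST_08 = 73.62 km.
Circle about each station: (x + 55.2)² + (y + 81.0)² = 117.83²; (x − 66.9)² + (y − 57.1)² = 95.75²; (x − 31.6)² + (y + 13.0)² = 73.62².
Subtracting pairs of circle equations eliminates x²+y² and gives linear equations (the radical axes):
244.2 x + 276.2 y = 2843.83
173.6 x + 136.0 y = 23.52
Solving the 2×2 system: x ≈ -25.8, y ≈ 33.1 km.
Check against ST_06 (with the unrounded x, y): √((x + 55.2)²+(y + 81.0)²) = 117.84 ≈ 117.83 km. ✓

(-25.8, 33.1)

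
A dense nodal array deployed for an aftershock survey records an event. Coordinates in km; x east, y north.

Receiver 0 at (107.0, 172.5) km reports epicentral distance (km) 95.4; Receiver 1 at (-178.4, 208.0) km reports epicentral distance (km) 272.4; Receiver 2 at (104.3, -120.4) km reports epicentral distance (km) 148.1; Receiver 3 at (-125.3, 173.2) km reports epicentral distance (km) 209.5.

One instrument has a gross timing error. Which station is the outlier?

Receiver 2

Solve using three stations at a time. Using Receiver 0, Receiver 1, Receiver 3 (subtract circle equations pairwise → linear system) gives (x, y) ≈ (65.5, 86.7).
Distances from that point to each station vs reported:
  Receiver 0: calculated 95.3 vs reported 95.4 → residual 0.1 km
  Receiver 1: calculated 272.4 vs reported 272.4 → residual 0.0 km
  Receiver 2: calculated 210.7 vs reported 148.1 → residual 62.6 km
  Receiver 3: calculated 209.5 vs reported 209.5 → residual 0.0 km
Receiver 0, Receiver 1, Receiver 3 are mutually consistent (residuals ≈ 0); Receiver 2 is off by 62.6 km.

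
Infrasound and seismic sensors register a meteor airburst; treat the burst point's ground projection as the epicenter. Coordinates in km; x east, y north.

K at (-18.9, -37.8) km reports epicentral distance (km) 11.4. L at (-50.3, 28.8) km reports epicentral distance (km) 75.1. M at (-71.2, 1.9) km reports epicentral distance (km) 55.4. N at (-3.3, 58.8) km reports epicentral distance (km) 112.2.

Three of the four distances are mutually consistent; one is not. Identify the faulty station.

K

Solve using three stations at a time. Using L, M, N (subtract circle equations pairwise → linear system) gives (x, y) ≈ (-43.5, -45.8).
Distances from that point to each station vs reported:
  K: calculated 25.9 vs reported 11.4 → residual 14.5 km
  L: calculated 74.9 vs reported 75.1 → residual 0.2 km
  M: calculated 55.2 vs reported 55.4 → residual 0.2 km
  N: calculated 112.1 vs reported 112.2 → residual 0.1 km
L, M, N are mutually consistent (residuals ≈ 0); K is off by 14.5 km.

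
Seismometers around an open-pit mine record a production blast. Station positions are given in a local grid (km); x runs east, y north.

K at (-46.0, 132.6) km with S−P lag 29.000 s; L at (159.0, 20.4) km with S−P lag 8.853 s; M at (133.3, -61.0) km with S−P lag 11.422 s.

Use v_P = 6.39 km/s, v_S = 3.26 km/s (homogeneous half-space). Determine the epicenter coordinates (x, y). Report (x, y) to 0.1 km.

Distance from S−P lag: d = Δt · v_P v_S / (v_P − v_S) = Δt · (6.39·3.26)/(6.39−3.26) ≈ 6.6554·Δt.
So d_K = 193.01, d_L = 58.92, d_M = 76.02 km.
Circle about each station: (x + 46.0)² + (y − 132.6)² = 193.01²; (x − 159.0)² + (y − 20.4)² = 58.92²; (x − 133.3)² + (y + 61.0)² = 76.02².
Subtracting the K equation from the L and M equations removes the quadratic terms:
410.0 x − 224.4 y = 39779.69
358.6 x − 387.2 y = 33264.95
Solving the 2×2 system: x ≈ 101.4, y ≈ 8.0 km.

(101.4, 8.0)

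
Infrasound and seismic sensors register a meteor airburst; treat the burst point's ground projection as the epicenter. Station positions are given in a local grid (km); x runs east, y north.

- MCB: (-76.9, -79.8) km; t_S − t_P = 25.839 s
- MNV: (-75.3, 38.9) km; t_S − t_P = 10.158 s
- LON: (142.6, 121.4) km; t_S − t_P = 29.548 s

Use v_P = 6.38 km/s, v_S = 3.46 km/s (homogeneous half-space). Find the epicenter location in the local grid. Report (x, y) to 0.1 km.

Distance from S−P lag: d = Δt · v_P v_S / (v_P − v_S) = Δt · (6.38·3.46)/(6.38−3.46) ≈ 7.5599·Δt.
So d_MCB = 195.34, d_MNV = 76.79, d_LON = 223.38 km.
Circle about each station: (x + 76.9)² + (y + 79.8)² = 195.34²; (x + 75.3)² + (y − 38.9)² = 76.79²; (x − 142.6)² + (y − 121.4)² = 223.38².
Subtracting the MCB equation from the MNV and LON equations removes the quadratic terms:
3.2 x + 237.4 y = 27162.66
439.0 x + 402.4 y = 11050.16
Solving the 2×2 system: x ≈ -80.7, y ≈ 115.5 km.

x ≈ -80.7 km, y ≈ 115.5 km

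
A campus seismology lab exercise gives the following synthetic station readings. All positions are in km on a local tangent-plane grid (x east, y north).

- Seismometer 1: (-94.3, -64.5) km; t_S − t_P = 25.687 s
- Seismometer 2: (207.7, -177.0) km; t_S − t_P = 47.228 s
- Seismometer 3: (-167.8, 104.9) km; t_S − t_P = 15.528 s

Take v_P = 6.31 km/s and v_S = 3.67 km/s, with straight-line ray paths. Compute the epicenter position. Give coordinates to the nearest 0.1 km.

Distance from S−P lag: d = Δt · v_P v_S / (v_P − v_S) = Δt · (6.31·3.67)/(6.31−3.67) ≈ 8.7719·Δt.
So d_Seismometer 1 = 225.32, d_Seismometer 2 = 414.28, d_Seismometer 3 = 136.21 km.
Circle about each station: (x + 94.3)² + (y + 64.5)² = 225.32²; (x − 207.7)² + (y + 177.0)² = 414.28²; (x + 167.8)² + (y − 104.9)² = 136.21².
Subtracting the Seismometer 1 equation from the Seismometer 2 and Seismometer 3 equations removes the quadratic terms:
604.0 x − 225.0 y = -59443.27
-147.0 x + 338.8 y = 58324.05
Solving the 2×2 system: x ≈ -40.9, y ≈ 154.4 km.
Check against Seismometer 1 (with the unrounded x, y): √((x + 94.3)²+(y + 64.5)²) = 225.32 ≈ 225.32 km. ✓

(-40.9, 154.4)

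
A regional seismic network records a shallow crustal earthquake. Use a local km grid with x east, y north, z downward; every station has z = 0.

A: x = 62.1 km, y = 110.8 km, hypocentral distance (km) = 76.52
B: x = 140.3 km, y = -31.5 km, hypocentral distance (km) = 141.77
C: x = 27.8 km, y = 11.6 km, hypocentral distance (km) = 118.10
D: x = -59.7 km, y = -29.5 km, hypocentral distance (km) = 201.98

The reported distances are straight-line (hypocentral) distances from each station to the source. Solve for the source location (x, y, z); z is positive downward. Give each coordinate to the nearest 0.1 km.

Each station gives a sphere (x−x_i)² + (y−y_i)² + z² = d_i² (stations at z=0).
Subtracting the A sphere from B and C: z² cancels, leaving linear equations in x and y:
156.4 x − 284.6 y = -9700.13
-68.6 x − 198.4 y = -23317.95
Solving: x ≈ 93.204, y ≈ 85.303 km (keep extra digits for the depth step; rounded: 93.2, 85.3).
Then from the A sphere: z² = 76.52² − (x − 62.1)² − (y − 110.8)² with x = 93.204, y = 85.303, so z ≈ 65.098 ≈ 65.1 km.

x ≈ 93.2 km, y ≈ 85.3 km, depth ≈ 65.1 km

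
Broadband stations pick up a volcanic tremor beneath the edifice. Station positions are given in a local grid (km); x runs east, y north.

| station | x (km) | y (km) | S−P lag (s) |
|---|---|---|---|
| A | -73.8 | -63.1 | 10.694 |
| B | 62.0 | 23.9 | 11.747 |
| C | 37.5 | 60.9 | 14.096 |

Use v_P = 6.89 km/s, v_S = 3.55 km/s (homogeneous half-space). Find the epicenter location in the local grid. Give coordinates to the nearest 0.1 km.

x ≈ -0.7 km, y ≈ -35.0 km

Distance from S−P lag: d = Δt · v_P v_S / (v_P − v_S) = Δt · (6.89·3.55)/(6.89−3.55) ≈ 7.3232·Δt.
So d_A = 78.31, d_B = 86.03, d_C = 103.23 km.
Circle about each station: (x + 73.8)² + (y + 63.1)² = 78.31²; (x − 62.0)² + (y − 23.9)² = 86.03²; (x − 37.5)² + (y − 60.9)² = 103.23².
Subtracting pairs of circle equations eliminates x²+y² and gives linear equations (the radical axes):
271.6 x + 174.0 y = -6281.54
222.6 x + 248.0 y = -8836.97
Solving the 2×2 system: x ≈ -0.7, y ≈ -35.0 km.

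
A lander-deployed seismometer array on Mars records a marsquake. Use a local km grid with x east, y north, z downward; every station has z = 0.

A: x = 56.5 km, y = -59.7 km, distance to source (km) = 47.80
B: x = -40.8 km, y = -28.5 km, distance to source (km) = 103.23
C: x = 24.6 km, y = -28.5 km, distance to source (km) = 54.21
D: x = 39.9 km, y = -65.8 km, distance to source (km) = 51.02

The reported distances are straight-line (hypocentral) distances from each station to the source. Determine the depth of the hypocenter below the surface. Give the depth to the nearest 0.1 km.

Each station gives a sphere (x−x_i)² + (y−y_i)² + z² = d_i² (stations at z=0).
Subtracting the A sphere from B and C: z² cancels, leaving linear equations in x and y:
-194.6 x + 62.4 y = -12651.04
-63.8 x + 62.4 y = -5992.81
Solving: x ≈ 50.904, y ≈ -43.993 km (keep extra digits for the depth step; rounded: 50.9, -44.0).
Then from the A sphere: z² = 47.80² − (x − 56.5)² − (y + 59.7)² with x = 50.904, y = -43.993, so z ≈ 44.797 ≈ 44.8 km.
Check against D (with the unrounded solution): distance 51.02 ≈ 51.02 km. ✓

44.8 km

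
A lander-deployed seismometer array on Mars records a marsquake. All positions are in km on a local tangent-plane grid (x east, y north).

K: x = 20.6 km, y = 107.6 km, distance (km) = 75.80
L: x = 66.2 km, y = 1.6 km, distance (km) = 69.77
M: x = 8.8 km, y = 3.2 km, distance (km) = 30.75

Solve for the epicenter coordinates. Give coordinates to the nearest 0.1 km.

(4.2, 33.6)

Circle about each station: (x − 20.6)² + (y − 107.6)² = 75.80²; (x − 66.2)² + (y − 1.6)² = 69.77²; (x − 8.8)² + (y − 3.2)² = 30.75².
Subtracting pairs of circle equations eliminates x²+y² and gives linear equations (the radical axes):
91.2 x − 212.0 y = -6739.33
-23.6 x − 208.8 y = -7114.36
Solving the 2×2 system: x ≈ 4.2, y ≈ 33.6 km.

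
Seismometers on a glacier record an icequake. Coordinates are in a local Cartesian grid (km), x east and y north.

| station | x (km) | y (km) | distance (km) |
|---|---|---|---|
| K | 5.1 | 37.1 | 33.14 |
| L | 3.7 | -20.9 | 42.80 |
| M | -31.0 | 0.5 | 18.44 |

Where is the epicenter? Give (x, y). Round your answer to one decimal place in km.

Circle about each station: (x − 5.1)² + (y − 37.1)² = 33.14²; (x − 3.7)² + (y + 20.9)² = 42.80²; (x + 31.0)² + (y − 0.5)² = 18.44².
Subtracting the K equation from the L and M equations removes the quadratic terms:
-2.8 x − 116.0 y = -1685.50
-72.2 x − 73.2 y = 317.06
Solving the 2×2 system: x ≈ -19.6, y ≈ 15.0 km.

(-19.6, 15.0)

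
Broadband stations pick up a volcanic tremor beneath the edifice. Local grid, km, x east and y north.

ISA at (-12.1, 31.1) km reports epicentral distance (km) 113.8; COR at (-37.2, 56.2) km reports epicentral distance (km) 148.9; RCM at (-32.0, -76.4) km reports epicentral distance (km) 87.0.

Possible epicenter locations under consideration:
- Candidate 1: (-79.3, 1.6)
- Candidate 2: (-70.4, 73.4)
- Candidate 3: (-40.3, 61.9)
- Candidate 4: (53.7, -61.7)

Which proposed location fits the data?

Candidate 4

For each candidate, compare |candidate − station| to the reported distance:
Candidate 1: residuals ISA 40.4, COR 80.0, RCM 4.2 → max 80.0 km
Candidate 2: residuals ISA 41.8, COR 111.5, RCM 67.6 → max 111.5 km
Candidate 3: residuals ISA 72.0, COR 142.4, RCM 51.5 → max 142.4 km
Candidate 4: residuals ISA 0.0, COR 0.0, RCM 0.0 → max 0.0 km
Only Candidate 4 has all residuals ≈ 0.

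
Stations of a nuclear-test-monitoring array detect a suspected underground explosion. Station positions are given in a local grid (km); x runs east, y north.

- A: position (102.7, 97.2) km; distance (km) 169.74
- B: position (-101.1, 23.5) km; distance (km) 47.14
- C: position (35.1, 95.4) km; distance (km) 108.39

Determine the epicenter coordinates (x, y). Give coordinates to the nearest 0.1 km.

Circle about each station: (x − 102.7)² + (y − 97.2)² = 169.74²; (x + 101.1)² + (y − 23.5)² = 47.14²; (x − 35.1)² + (y − 95.4)² = 108.39².
Subtracting pairs of circle equations eliminates x²+y² and gives linear equations (the radical axes):
-407.6 x − 147.4 y = 17367.82
-135.2 x − 3.6 y = 7401.32
Solving the 2×2 system: x ≈ -55.7, y ≈ 36.2 km.
Check against A (with the unrounded x, y): √((x − 102.7)²+(y − 97.2)²) = 169.74 ≈ 169.74 km. ✓

-55.7 km east, 36.2 km north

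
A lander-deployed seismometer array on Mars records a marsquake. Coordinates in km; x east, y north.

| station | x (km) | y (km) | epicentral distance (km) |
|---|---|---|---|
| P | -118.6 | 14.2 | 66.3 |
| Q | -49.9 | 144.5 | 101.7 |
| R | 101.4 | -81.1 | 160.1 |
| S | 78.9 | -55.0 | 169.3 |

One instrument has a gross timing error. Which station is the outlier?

Solve using three stations at a time. Using P, Q, S (subtract circle equations pairwise → linear system) gives (x, y) ≈ (-59.0, 43.2).
Distances from that point to each station vs reported:
  P: calculated 66.3 vs reported 66.3 → residual 0.0 km
  Q: calculated 101.7 vs reported 101.7 → residual 0.0 km
  R: calculated 202.9 vs reported 160.1 → residual 42.8 km
  S: calculated 169.3 vs reported 169.3 → residual 0.0 km
P, Q, S are mutually consistent (residuals ≈ 0); R is off by 42.8 km.

R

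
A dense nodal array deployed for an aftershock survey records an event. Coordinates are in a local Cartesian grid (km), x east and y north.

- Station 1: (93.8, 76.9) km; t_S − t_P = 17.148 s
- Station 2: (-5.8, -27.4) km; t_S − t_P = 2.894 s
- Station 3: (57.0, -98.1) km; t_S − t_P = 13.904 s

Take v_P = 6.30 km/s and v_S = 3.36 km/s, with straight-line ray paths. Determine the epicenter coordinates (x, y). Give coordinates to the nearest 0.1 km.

Distance from S−P lag: d = Δt · v_P v_S / (v_P − v_S) = Δt · (6.30·3.36)/(6.30−3.36) ≈ 7.2000·Δt.
So d_Station 1 = 123.47, d_Station 2 = 20.84, d_Station 3 = 100.11 km.
Circle about each station: (x − 93.8)² + (y − 76.9)² = 123.47²; (x + 5.8)² + (y + 27.4)² = 20.84²; (x − 57.0)² + (y + 98.1)² = 100.11².
Subtracting the Station 1 equation from the Station 2 and Station 3 equations removes the quadratic terms:
-199.2 x − 208.6 y = 882.89
-73.6 x − 350.0 y = 3383.39
Solving the 2×2 system: x ≈ 7.3, y ≈ -11.2 km.

(7.3, -11.2)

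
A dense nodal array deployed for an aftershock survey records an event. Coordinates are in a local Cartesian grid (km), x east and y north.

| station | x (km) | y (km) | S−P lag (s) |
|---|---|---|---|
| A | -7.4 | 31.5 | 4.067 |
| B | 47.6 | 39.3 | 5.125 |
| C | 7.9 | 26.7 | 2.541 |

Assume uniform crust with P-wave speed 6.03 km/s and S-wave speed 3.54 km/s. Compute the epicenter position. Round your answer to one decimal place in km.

17.6 km east, 7.2 km north

Distance from S−P lag: d = Δt · v_P v_S / (v_P − v_S) = Δt · (6.03·3.54)/(6.03−3.54) ≈ 8.5728·Δt.
So d_A = 34.87, d_B = 43.94, d_C = 21.78 km.
Circle about each station: (x + 7.4)² + (y − 31.5)² = 34.87²; (x − 47.6)² + (y − 39.3)² = 43.94²; (x − 7.9)² + (y − 26.7)² = 21.78².
Subtracting the A equation from the B and C equations removes the quadratic terms:
110.0 x + 15.6 y = 2048.43
30.6 x − 9.6 y = 469.84
Solving the 2×2 system: x ≈ 17.6, y ≈ 7.2 km.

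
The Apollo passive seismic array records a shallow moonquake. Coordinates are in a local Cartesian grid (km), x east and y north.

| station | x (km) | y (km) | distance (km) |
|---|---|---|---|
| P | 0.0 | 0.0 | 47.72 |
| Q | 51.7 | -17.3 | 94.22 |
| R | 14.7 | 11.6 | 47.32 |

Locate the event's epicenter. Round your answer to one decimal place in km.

-20.7 km east, 43.0 km north

Circle about each station: x² + y² = 47.72²; (x − 51.7)² + (y + 17.3)² = 94.22²; (x − 14.7)² + (y − 11.6)² = 47.32².
Subtracting pairs of circle equations eliminates x²+y² and gives linear equations (the radical axes):
103.4 x − 34.6 y = -3628.03
29.4 x + 23.2 y = 388.67
Solving the 2×2 system: x ≈ -20.7, y ≈ 43.0 km.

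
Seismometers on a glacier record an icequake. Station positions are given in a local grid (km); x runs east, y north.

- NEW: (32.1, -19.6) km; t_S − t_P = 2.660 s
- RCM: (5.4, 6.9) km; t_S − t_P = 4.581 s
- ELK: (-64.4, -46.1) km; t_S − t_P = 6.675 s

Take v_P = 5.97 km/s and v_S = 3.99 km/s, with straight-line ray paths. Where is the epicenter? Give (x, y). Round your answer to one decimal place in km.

(15.9, -47.2)

Distance from S−P lag: d = Δt · v_P v_S / (v_P − v_S) = Δt · (5.97·3.99)/(5.97−3.99) ≈ 12.0305·Δt.
So d_NEW = 32.00, d_RCM = 55.11, d_ELK = 80.30 km.
Circle about each station: (x − 32.1)² + (y + 19.6)² = 32.00²; (x − 5.4)² + (y − 6.9)² = 55.11²; (x + 64.4)² + (y + 46.1)² = 80.30².
Subtracting the NEW equation from the RCM and ELK equations removes the quadratic terms:
-53.4 x + 53.0 y = -3350.91
-193.0 x − 53.0 y = -566.09
Solving the 2×2 system: x ≈ 15.9, y ≈ -47.2 km.
Check against NEW (with the unrounded x, y): √((x − 32.1)²+(y + 19.6)²) = 32.01 ≈ 32.00 km. ✓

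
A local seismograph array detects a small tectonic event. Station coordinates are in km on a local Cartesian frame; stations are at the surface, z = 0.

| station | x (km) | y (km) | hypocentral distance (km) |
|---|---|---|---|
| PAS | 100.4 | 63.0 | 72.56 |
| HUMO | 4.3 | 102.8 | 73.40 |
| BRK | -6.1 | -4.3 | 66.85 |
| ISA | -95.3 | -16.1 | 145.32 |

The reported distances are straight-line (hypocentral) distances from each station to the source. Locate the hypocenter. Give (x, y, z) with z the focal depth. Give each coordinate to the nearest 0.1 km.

x ≈ 35.8 km, y ≈ 41.4 km, depth ≈ 25.0 km

Each station gives a sphere (x−x_i)² + (y−y_i)² + z² = d_i² (stations at z=0).
Subtracting the PAS sphere from HUMO and BRK: z² cancels, leaving linear equations in x and y:
-192.2 x + 79.6 y = -3585.44
-213.0 x − 134.6 y = -13197.43
Solving: x ≈ 35.800, y ≈ 41.398 km (keep extra digits for the depth step; rounded: 35.8, 41.4).
Then from the PAS sphere: z² = 72.56² − (x − 100.4)² − (y − 63.0)² with x = 35.800, y = 41.398, so z ≈ 25.003 ≈ 25.0 km.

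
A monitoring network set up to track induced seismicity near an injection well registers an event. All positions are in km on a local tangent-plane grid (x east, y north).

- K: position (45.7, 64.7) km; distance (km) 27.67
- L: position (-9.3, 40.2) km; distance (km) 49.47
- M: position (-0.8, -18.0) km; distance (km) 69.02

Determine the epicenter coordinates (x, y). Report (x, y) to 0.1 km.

Circle about each station: (x − 45.7)² + (y − 64.7)² = 27.67²; (x + 9.3)² + (y − 40.2)² = 49.47²; (x + 0.8)² + (y + 18.0)² = 69.02².
Subtracting the K equation from the L and M equations removes the quadratic terms:
-110.0 x − 49.0 y = -6253.70
-93.0 x − 165.4 y = -9948.07
Solving the 2×2 system: x ≈ 40.1, y ≈ 37.6 km.

x ≈ 40.1 km, y ≈ 37.6 km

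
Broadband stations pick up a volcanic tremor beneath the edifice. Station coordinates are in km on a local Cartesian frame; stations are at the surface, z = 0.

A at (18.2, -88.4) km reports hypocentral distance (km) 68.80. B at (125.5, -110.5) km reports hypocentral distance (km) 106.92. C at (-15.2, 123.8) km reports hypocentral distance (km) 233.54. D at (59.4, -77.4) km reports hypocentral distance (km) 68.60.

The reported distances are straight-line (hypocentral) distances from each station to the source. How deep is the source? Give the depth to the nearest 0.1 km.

Each station gives a sphere (x−x_i)² + (y−y_i)² + z² = d_i² (stations at z=0).
Subtracting the A sphere from B and C: z² cancels, leaving linear equations in x and y:
214.6 x − 44.2 y = 13116.25
-66.8 x + 424.4 y = -42395.81
Solving: x ≈ 41.903, y ≈ -93.300 km (keep extra digits for the depth step; rounded: 41.9, -93.3).
Then from the A sphere: z² = 68.80² − (x − 18.2)² − (y + 88.4)² with x = 41.903, y = -93.300, so z ≈ 64.402 ≈ 64.4 km.
Check against D (with the unrounded solution): distance 68.60 ≈ 68.60 km. ✓

z ≈ 64.4 km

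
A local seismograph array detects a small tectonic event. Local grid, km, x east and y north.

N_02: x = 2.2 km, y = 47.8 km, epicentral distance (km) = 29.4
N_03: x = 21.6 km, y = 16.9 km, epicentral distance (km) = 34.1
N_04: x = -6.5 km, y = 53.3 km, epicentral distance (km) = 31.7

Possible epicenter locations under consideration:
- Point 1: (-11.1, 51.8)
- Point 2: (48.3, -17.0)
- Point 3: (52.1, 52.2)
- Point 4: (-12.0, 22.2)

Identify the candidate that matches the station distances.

Point 4

For each candidate, compare |candidate − station| to the reported distance:
Point 1: residuals N_02 15.5, N_03 13.7, N_04 26.9 → max 26.9 km
Point 2: residuals N_02 50.1, N_03 9.1, N_04 57.4 → max 57.4 km
Point 3: residuals N_02 20.7, N_03 12.6, N_04 26.9 → max 26.9 km
Point 4: residuals N_02 0.1, N_03 0.1, N_04 0.1 → max 0.1 km
Only Point 4 has all residuals ≈ 0.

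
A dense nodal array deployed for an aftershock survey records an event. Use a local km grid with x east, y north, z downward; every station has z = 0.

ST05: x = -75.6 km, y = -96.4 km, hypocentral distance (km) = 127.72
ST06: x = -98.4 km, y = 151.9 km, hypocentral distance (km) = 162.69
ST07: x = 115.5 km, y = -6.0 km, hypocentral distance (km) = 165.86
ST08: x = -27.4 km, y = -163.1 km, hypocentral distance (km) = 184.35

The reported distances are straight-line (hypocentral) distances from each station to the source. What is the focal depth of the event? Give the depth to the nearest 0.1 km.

depth ≈ 57.4 km

Each station gives a sphere (x−x_i)² + (y−y_i)² + z² = d_i² (stations at z=0).
Subtracting the ST05 sphere from ST06 and ST07: z² cancels, leaving linear equations in x and y:
-45.6 x + 496.6 y = 7592.21
382.2 x + 180.8 y = -12829.21
Solving: x ≈ -39.100, y ≈ 11.698 km (keep extra digits for the depth step; rounded: -39.1, 11.7).
Then from the ST05 sphere: z² = 127.72² − (x + 75.6)² − (y + 96.4)² with x = -39.100, y = 11.698, so z ≈ 57.402 ≈ 57.4 km.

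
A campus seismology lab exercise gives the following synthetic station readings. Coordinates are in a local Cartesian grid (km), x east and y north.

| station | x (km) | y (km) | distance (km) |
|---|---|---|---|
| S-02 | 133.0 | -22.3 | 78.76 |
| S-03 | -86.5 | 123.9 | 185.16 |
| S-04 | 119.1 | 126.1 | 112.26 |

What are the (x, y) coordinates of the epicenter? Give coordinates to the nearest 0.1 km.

Circle about each station: (x − 133.0)² + (y + 22.3)² = 78.76²; (x + 86.5)² + (y − 123.9)² = 185.16²; (x − 119.1)² + (y − 126.1)² = 112.26².
Subtracting the S-02 equation from the S-03 and S-04 equations removes the quadratic terms:
-439.0 x + 292.4 y = -23433.92
-27.8 x + 296.8 y = 5500.56
Solving the 2×2 system: x ≈ 70.1, y ≈ 25.1 km.

x ≈ 70.1 km, y ≈ 25.1 km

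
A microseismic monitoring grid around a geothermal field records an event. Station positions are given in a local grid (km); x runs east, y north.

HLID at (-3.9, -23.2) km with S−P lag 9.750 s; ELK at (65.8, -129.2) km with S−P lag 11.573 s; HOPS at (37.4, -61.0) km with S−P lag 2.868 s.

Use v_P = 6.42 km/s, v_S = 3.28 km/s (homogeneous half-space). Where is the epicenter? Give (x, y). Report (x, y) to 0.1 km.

Distance from S−P lag: d = Δt · v_P v_S / (v_P − v_S) = Δt · (6.42·3.28)/(6.42−3.28) ≈ 6.7062·Δt.
So d_HLID = 65.39, d_ELK = 77.61, d_HOPS = 19.23 km.
Circle about each station: (x + 3.9)² + (y + 23.2)² = 65.39²; (x − 65.8)² + (y + 129.2)² = 77.61²; (x − 37.4)² + (y + 61.0)² = 19.23².
Subtracting pairs of circle equations eliminates x²+y² and gives linear equations (the radical axes):
139.4 x − 212.0 y = 18721.37
82.6 x − 75.6 y = 8472.37
Solving the 2×2 system: x ≈ 54.6, y ≈ -52.4 km.

54.6 km east, -52.4 km north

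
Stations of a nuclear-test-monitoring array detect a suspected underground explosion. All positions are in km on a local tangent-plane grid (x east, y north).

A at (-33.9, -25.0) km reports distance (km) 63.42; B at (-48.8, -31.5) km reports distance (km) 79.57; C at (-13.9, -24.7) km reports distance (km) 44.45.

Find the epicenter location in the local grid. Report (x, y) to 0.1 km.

Circle about each station: (x + 33.9)² + (y + 25.0)² = 63.42²; (x + 48.8)² + (y + 31.5)² = 79.57²; (x + 13.9)² + (y + 24.7)² = 44.45².
Subtracting pairs of circle equations eliminates x²+y² and gives linear equations (the radical axes):
-29.8 x − 13.0 y = -709.81
40.0 x + 0.6 y = 1075.38
Solving the 2×2 system: x ≈ 27.0, y ≈ -7.3 km.

(27.0, -7.3)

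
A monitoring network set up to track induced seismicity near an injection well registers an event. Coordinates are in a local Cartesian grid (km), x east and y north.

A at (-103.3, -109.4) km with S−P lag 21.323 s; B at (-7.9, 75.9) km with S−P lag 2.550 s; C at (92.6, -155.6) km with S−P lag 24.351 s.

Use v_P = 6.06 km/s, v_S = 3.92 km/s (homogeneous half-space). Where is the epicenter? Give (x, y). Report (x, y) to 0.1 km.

Distance from S−P lag: d = Δt · v_P v_S / (v_P − v_S) = Δt · (6.06·3.92)/(6.06−3.92) ≈ 11.1006·Δt.
So d_A = 236.70, d_B = 28.31, d_C = 270.31 km.
Circle about each station: (x + 103.3)² + (y + 109.4)² = 236.70²; (x + 7.9)² + (y − 75.9)² = 28.31²; (x − 92.6)² + (y + 155.6)² = 270.31².
Subtracting the A equation from the B and C equations removes the quadratic terms:
190.8 x + 370.6 y = 38409.40
391.8 x − 92.4 y = -6893.74
Solving the 2×2 system: x ≈ 6.1, y ≈ 100.5 km.
Check against A (with the unrounded x, y): √((x + 103.3)²+(y + 109.4)²) = 236.70 ≈ 236.70 km. ✓

x ≈ 6.1 km, y ≈ 100.5 km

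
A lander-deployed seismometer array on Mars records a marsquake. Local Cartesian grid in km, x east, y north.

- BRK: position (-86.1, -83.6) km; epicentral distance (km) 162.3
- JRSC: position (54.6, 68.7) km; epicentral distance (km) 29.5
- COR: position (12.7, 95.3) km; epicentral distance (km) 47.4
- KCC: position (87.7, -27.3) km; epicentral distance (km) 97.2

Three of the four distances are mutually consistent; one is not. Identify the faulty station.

BRK

Solve using three stations at a time. Using JRSC, COR, KCC (subtract circle equations pairwise → linear system) gives (x, y) ≈ (30.7, 51.4).
Distances from that point to each station vs reported:
  BRK: calculated 178.5 vs reported 162.3 → residual 16.2 km
  JRSC: calculated 29.5 vs reported 29.5 → residual 0.0 km
  COR: calculated 47.4 vs reported 47.4 → residual 0.0 km
  KCC: calculated 97.2 vs reported 97.2 → residual 0.0 km
JRSC, COR, KCC are mutually consistent (residuals ≈ 0); BRK is off by 16.2 km.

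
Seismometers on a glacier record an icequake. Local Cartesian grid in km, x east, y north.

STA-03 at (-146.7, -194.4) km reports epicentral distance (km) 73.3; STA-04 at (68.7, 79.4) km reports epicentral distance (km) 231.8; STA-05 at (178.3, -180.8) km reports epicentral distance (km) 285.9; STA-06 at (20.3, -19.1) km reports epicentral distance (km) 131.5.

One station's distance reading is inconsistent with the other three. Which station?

Solve using three stations at a time. Using STA-04, STA-05, STA-06 (subtract circle equations pairwise → linear system) gives (x, y) ≈ (-92.1, -87.7).
Distances from that point to each station vs reported:
  STA-03: calculated 119.9 vs reported 73.3 → residual 46.6 km
  STA-04: calculated 231.9 vs reported 231.8 → residual 0.1 km
  STA-05: calculated 286.0 vs reported 285.9 → residual 0.1 km
  STA-06: calculated 131.7 vs reported 131.5 → residual 0.2 km
STA-04, STA-05, STA-06 are mutually consistent (residuals ≈ 0); STA-03 is off by 46.6 km.

STA-03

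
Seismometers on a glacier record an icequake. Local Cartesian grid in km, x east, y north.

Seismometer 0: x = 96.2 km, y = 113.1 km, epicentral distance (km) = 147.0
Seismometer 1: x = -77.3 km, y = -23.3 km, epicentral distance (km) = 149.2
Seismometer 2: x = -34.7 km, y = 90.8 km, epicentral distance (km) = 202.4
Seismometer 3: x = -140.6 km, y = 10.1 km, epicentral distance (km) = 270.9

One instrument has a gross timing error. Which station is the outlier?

Seismometer 1

Solve using three stations at a time. Using Seismometer 0, Seismometer 2, Seismometer 3 (subtract circle equations pairwise → linear system) gives (x, y) ≈ (127.3, -30.7).
Distances from that point to each station vs reported:
  Seismometer 0: calculated 147.2 vs reported 147.0 → residual 0.2 km
  Seismometer 1: calculated 204.7 vs reported 149.2 → residual 55.5 km
  Seismometer 2: calculated 202.5 vs reported 202.4 → residual 0.1 km
  Seismometer 3: calculated 271.0 vs reported 270.9 → residual 0.1 km
Seismometer 0, Seismometer 2, Seismometer 3 are mutually consistent (residuals ≈ 0); Seismometer 1 is off by 55.5 km.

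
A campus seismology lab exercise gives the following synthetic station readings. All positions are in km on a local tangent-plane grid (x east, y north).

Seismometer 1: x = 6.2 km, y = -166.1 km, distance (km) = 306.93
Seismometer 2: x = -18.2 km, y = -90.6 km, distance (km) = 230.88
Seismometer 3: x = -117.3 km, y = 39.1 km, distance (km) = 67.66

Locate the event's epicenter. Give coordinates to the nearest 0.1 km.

Circle about each station: (x − 6.2)² + (y + 166.1)² = 306.93²; (x + 18.2)² + (y + 90.6)² = 230.88²; (x + 117.3)² + (y − 39.1)² = 67.66².
Subtracting pairs of circle equations eliminates x²+y² and gives linear equations (the radical axes):
-48.8 x + 151.0 y = 21812.40
-247.0 x + 410.4 y = 77288.60
Solving the 2×2 system: x ≈ -157.4, y ≈ 93.6 km.

(-157.4, 93.6)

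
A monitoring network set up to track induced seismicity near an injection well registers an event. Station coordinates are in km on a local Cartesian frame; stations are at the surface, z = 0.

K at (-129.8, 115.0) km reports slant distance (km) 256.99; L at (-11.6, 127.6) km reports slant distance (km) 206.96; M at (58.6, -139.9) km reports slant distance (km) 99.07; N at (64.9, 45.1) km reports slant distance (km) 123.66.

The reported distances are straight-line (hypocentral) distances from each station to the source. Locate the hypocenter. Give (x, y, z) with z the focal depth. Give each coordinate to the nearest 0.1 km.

Each station gives a sphere (x−x_i)² + (y−y_i)² + z² = d_i² (stations at z=0).
Subtracting the K sphere from L and M: z² cancels, leaving linear equations in x and y:
236.4 x + 25.2 y = 9554.70
376.8 x − 509.8 y = 49161.93
Solving: x ≈ 46.995, y ≈ -61.699 km (keep extra digits for the depth step; rounded: 47.0, -61.7).
Then from the K sphere: z² = 256.99² − (x + 129.8)² − (y − 115.0)² with x = 46.995, y = -61.699, so z ≈ 59.706 ≈ 59.7 km.

x ≈ 47.0 km, y ≈ -61.7 km, depth ≈ 59.7 km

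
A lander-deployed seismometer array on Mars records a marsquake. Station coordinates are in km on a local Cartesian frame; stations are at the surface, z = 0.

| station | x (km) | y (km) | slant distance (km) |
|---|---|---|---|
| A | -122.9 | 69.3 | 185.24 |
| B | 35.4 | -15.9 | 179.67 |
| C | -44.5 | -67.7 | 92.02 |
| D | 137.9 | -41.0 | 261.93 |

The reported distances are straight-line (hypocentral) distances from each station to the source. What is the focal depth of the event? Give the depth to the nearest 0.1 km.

49.7 km

Each station gives a sphere (x−x_i)² + (y−y_i)² + z² = d_i² (stations at z=0).
Subtracting the A sphere from B and C: z² cancels, leaving linear equations in x and y:
316.6 x − 170.4 y = -16368.38
156.8 x − 274.0 y = 12502.82
Solving: x ≈ -110.202, y ≈ -108.695 km (keep extra digits for the depth step; rounded: -110.2, -108.7).
Then from the A sphere: z² = 185.24² − (x + 122.9)² − (y − 69.3)² with x = -110.202, y = -108.695, so z ≈ 49.703 ≈ 49.7 km.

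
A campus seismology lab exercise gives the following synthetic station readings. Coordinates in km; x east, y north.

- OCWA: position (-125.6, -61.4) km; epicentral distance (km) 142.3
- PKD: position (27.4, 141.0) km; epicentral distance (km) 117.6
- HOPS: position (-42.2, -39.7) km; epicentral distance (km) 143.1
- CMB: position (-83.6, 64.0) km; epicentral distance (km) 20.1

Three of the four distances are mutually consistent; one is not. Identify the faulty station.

Solve using three stations at a time. Using OCWA, PKD, CMB (subtract circle equations pairwise → linear system) gives (x, y) ≈ (-63.8, 66.8).
Distances from that point to each station vs reported:
  OCWA: calculated 142.3 vs reported 142.3 → residual 0.0 km
  PKD: calculated 117.6 vs reported 117.6 → residual 0.0 km
  HOPS: calculated 108.6 vs reported 143.1 → residual 34.5 km
  CMB: calculated 20.0 vs reported 20.1 → residual 0.1 km
OCWA, PKD, CMB are mutually consistent (residuals ≈ 0); HOPS is off by 34.5 km.

HOPS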